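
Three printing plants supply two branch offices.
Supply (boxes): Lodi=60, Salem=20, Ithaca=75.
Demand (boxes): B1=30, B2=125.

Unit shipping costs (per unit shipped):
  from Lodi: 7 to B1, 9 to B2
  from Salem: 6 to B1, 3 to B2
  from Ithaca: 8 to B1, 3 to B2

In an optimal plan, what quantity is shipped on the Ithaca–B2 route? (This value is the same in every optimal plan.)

Solving gives:
  Lodi→B1: 30 × 7 = 210
  Lodi→B2: 30 × 9 = 270
  Salem→B2: 20 × 3 = 60
  Ithaca→B2: 75 × 3 = 225
Total cost = 765.
So Ithaca→B2 carries 75 boxes.

75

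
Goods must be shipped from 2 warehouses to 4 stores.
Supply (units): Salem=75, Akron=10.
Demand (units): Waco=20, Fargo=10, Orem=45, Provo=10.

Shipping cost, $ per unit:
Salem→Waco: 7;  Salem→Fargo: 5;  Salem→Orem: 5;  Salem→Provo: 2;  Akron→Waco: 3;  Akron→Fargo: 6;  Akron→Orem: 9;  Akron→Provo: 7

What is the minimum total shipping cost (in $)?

An optimal shipping plan:
  Salem–Waco: 10 × $7 = $70
  Salem–Fargo: 10 × $5 = $50
  Salem–Orem: 45 × $5 = $225
  Salem–Provo: 10 × $2 = $20
  Akron–Waco: 10 × $3 = $30
Total = 70 + 50 + 225 + 20 + 30 = $395.

395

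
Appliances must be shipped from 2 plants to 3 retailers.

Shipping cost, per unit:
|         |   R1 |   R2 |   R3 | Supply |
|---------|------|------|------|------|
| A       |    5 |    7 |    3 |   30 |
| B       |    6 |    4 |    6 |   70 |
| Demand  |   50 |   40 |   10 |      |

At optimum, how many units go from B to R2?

Solving gives:
  A→R1: 20 units
  A→R3: 10 units
  B→R1: 30 units
  B→R2: 40 units
Total cost = 470.
So B→R2 carries 40 units.

40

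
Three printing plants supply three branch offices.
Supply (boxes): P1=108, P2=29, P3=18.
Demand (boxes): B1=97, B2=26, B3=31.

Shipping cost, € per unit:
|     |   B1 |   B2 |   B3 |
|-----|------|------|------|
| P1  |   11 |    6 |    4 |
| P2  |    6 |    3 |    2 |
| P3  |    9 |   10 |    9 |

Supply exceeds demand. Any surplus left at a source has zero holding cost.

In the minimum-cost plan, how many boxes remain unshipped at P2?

0

Minimum-cost shipments:
  P1->B1: 50 × €11 = €550
  P1->B2: 26 × €6 = €156
  P1->B3: 31 × €4 = €124
  P2->B1: 29 × €6 = €174
  P3->B1: 18 × €9 = €162
Total cost = €1166.
P2 ships 29 of its 29, leaving 0.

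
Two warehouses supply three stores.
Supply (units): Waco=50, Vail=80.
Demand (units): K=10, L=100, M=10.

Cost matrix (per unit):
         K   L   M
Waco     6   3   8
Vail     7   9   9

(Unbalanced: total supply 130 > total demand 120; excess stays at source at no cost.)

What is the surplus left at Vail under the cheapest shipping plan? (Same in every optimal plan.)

An optimal plan:
  Waco→L: 50 units
  Vail→K: 10 units
  Vail→L: 50 units
  Vail→M: 10 units
Total cost = 760.
Vail ships 70 of its 80, leaving 10.

10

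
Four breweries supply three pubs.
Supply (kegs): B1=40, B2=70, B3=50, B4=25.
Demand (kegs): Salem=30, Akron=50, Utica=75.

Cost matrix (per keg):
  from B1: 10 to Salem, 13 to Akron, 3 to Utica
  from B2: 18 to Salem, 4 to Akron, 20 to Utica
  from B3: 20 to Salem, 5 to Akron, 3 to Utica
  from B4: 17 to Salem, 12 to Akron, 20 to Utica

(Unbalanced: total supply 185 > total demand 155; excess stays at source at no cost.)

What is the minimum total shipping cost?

830

Optimal allocation:
  B1->Salem: 15 kegs
  B1->Utica: 25 kegs
  B2->Akron: 50 kegs
  B3->Utica: 50 kegs
  B4->Salem: 15 kegs
Total cost = 830.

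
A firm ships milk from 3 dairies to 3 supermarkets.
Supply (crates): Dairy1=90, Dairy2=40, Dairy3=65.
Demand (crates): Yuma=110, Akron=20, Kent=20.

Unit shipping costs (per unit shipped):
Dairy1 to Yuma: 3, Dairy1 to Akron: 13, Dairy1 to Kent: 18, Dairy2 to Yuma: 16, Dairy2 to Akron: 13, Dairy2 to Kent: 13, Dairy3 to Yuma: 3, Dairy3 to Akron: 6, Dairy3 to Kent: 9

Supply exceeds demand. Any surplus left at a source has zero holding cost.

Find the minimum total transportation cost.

An optimal shipping plan:
  Dairy1–Yuma: 85 crates
  Dairy3–Yuma: 25 crates
  Dairy3–Akron: 20 crates
  Dairy3–Kent: 20 crates
Total cost = 630.

630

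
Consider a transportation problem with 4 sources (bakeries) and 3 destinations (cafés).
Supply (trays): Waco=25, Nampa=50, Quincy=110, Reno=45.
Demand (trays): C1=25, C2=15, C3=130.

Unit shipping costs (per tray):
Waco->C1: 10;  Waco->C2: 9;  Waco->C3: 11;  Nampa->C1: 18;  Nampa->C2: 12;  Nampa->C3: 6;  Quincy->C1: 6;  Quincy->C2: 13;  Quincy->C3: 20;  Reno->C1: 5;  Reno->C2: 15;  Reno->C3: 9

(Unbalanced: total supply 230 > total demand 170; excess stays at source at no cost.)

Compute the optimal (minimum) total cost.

1525

An optimal shipping plan:
  Waco to C3: 25 × 11 = 275
  Nampa to C3: 50 × 6 = 300
  Quincy to C1: 25 × 6 = 150
  Quincy to C2: 15 × 13 = 195
  Quincy to C3: 10 × 20 = 200
  Reno to C3: 45 × 9 = 405
Total = 275 + 300 + 150 + 195 + 200 + 405 = 1525.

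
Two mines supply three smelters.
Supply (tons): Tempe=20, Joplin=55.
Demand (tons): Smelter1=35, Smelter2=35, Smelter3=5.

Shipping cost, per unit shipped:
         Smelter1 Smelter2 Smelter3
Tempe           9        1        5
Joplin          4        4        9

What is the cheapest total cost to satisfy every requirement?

One minimum-cost allocation:
  Tempe->Smelter2: 15 × 1 = 15
  Tempe->Smelter3: 5 × 5 = 25
  Joplin->Smelter1: 35 × 4 = 140
  Joplin->Smelter2: 20 × 4 = 80
Total = 15 + 25 + 140 + 80 = 260.
(Supply check: Tempe ships 20; Joplin ships 55.)

260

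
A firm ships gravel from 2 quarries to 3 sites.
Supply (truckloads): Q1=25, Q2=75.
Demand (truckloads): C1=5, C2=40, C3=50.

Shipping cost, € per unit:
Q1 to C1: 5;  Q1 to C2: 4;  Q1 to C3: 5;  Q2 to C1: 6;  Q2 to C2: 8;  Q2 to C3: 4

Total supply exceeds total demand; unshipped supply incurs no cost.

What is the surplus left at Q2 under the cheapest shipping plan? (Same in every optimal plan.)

Minimum-cost shipments:
  Q1–C2: 25 × €4 = €100
  Q2–C1: 5 × €6 = €30
  Q2–C2: 15 × €8 = €120
  Q2–C3: 50 × €4 = €200
Total cost = €450.
Q2 ships 70 of its 75, leaving 5.

5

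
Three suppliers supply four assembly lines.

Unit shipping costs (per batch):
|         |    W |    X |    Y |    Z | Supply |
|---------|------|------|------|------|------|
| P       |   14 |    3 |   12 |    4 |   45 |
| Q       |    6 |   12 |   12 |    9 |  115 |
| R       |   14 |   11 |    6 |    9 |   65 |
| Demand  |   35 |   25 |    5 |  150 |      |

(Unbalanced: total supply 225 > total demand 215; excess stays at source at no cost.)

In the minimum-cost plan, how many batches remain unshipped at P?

0

An optimal plan:
  P->X: 25 × 3 = 75
  P->Z: 20 × 4 = 80
  Q->W: 35 × 6 = 210
  Q->Z: 70 × 9 = 630
  R->Y: 5 × 6 = 30
  R->Z: 60 × 9 = 540
Total cost = 1565.
P ships 45 of its 45, leaving 0.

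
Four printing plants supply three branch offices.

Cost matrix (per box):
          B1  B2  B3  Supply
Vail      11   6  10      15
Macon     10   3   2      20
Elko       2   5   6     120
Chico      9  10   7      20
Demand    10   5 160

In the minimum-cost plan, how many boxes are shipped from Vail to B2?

The minimum-cost plan:
  Vail–B2: 5 × 6 = 30
  Vail–B3: 10 × 10 = 100
  Macon–B3: 20 × 2 = 40
  Elko–B1: 10 × 2 = 20
  Elko–B3: 110 × 6 = 660
  Chico–B3: 20 × 7 = 140
Total cost = 990.
So Vail→B2 carries 5 boxes.

5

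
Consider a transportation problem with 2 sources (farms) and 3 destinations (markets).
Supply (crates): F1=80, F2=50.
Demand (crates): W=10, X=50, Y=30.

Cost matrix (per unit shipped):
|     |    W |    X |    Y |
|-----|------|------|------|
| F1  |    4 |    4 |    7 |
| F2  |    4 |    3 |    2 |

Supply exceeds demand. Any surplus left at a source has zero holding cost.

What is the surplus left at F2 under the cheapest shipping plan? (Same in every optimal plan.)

0

An optimal plan:
  F1 to W: 10 × 4 = 40
  F1 to X: 30 × 4 = 120
  F2 to X: 20 × 3 = 60
  F2 to Y: 30 × 2 = 60
Total cost = 280.
F2 ships 50 of its 50, leaving 0.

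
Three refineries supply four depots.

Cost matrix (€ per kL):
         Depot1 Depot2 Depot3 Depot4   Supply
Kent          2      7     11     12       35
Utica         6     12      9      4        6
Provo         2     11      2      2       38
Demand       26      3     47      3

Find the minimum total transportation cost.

An optimal shipping plan:
  Kent to Depot1: 26 × €2 = €52
  Kent to Depot2: 3 × €7 = €21
  Kent to Depot3: 6 × €11 = €66
  Utica to Depot3: 3 × €9 = €27
  Utica to Depot4: 3 × €4 = €12
  Provo to Depot3: 38 × €2 = €76
Total = 52 + 21 + 66 + 27 + 12 + 76 = €254.
(Supply check: Kent ships 35; Utica ships 6; Provo ships 38.)

254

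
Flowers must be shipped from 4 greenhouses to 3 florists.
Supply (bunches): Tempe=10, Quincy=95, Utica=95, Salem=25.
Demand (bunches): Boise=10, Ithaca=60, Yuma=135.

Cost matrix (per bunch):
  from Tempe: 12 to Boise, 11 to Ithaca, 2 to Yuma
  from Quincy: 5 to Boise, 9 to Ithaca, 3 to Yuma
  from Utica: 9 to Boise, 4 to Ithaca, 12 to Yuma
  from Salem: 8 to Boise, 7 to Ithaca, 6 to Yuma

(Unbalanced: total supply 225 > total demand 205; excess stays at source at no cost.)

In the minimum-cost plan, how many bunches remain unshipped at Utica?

Minimum-cost shipments:
  Tempe–Yuma: 10 bunches
  Quincy–Yuma: 95 bunches
  Utica–Boise: 10 bunches
  Utica–Ithaca: 60 bunches
  Utica–Yuma: 5 bunches
  Salem–Yuma: 25 bunches
Total cost = 845.
Utica ships 75 of its 95, leaving 20.

20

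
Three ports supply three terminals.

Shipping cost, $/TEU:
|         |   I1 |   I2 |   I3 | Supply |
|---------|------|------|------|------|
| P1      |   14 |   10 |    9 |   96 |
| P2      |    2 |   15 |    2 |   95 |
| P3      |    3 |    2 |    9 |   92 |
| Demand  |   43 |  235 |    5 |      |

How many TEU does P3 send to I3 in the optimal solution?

0

Optimal shipments:
  P1->I2: 96 × $10 = $960
  P2->I1: 43 × $2 = $86
  P2->I2: 47 × $15 = $705
  P2->I3: 5 × $2 = $10
  P3->I2: 92 × $2 = $184
Total cost = $1945.
The route P3→I3 is not used.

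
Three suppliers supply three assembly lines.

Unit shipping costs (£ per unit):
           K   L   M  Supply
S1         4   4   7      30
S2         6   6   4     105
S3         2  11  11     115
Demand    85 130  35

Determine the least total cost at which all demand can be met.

1180

A cheapest plan:
  S1->L: 30 batches
  S2->L: 70 batches
  S2->M: 35 batches
  S3->K: 85 batches
  S3->L: 30 batches
Total cost = £1180.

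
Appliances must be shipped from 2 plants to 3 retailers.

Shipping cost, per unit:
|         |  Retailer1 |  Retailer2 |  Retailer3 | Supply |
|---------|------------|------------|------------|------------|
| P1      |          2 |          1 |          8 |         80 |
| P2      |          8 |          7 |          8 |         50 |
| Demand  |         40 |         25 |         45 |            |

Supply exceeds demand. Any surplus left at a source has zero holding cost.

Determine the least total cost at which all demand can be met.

465

A cheapest plan:
  P1–Retailer1: 40 units
  P1–Retailer2: 25 units
  P1–Retailer3: 15 units
  P2–Retailer3: 30 units
Total cost = 465.
(Supply check: P1 ships 80; P2 ships 30.)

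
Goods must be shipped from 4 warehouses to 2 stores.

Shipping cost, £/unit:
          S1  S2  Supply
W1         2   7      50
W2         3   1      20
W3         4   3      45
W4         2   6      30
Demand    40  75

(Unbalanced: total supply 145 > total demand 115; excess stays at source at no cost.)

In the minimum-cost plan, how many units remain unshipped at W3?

An optimal plan:
  W1–S1: 20 × £2 = £40
  W2–S2: 20 × £1 = £20
  W3–S2: 45 × £3 = £135
  W4–S1: 20 × £2 = £40
  W4–S2: 10 × £6 = £60
Total cost = £295.
W3 ships 45 of its 45, leaving 0.

0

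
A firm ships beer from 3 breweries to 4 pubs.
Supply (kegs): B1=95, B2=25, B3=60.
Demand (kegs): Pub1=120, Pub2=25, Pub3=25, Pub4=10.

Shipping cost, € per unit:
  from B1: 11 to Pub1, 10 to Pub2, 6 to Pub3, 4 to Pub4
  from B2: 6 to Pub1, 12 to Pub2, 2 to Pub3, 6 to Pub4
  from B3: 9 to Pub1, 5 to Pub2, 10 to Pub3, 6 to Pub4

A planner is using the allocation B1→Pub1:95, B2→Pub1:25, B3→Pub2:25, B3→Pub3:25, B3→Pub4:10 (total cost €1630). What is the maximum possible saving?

190

Current plan cost = 95·11 + 25·6 + 25·5 + 25·10 + 10·6 = €1630.
Optimal plan:
  B1→Pub1: 60 kegs
  B1→Pub3: 25 kegs
  B1→Pub4: 10 kegs
  B2→Pub1: 25 kegs
  B3→Pub1: 35 kegs
  B3→Pub2: 25 kegs
Optimal cost = €1440.
Saving = 1630 − 1440 = €190.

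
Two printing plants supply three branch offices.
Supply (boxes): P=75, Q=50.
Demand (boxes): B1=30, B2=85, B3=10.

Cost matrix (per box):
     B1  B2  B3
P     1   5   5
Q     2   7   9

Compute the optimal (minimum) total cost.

575

Optimal allocation:
  P to B2: 65 × 5 = 325
  P to B3: 10 × 5 = 50
  Q to B1: 30 × 2 = 60
  Q to B2: 20 × 7 = 140
Total = 325 + 50 + 60 + 140 = 575.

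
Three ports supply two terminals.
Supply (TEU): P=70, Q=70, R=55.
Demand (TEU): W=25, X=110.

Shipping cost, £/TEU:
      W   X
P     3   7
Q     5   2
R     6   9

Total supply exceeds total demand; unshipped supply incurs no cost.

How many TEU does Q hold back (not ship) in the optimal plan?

0

Minimum-cost shipments:
  P->W: 25 × £3 = £75
  P->X: 40 × £7 = £280
  Q->X: 70 × £2 = £140
Total cost = £495.
Q ships 70 of its 70, leaving 0.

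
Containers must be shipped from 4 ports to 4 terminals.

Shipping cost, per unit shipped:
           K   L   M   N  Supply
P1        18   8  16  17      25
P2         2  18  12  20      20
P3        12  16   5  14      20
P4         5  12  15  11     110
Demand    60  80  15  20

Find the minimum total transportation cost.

1410

Optimal allocation:
  P1->L: 25 × 8 = 200
  P2->K: 20 × 2 = 40
  P3->M: 15 × 5 = 75
  P3->N: 5 × 14 = 70
  P4->K: 40 × 5 = 200
  P4->L: 55 × 12 = 660
  P4->N: 15 × 11 = 165
Total = 200 + 40 + 75 + 70 + 200 + 660 + 165 = 1410.
(Supply check: P1 ships 25; P2 ships 20; P3 ships 20; P4 ships 110.)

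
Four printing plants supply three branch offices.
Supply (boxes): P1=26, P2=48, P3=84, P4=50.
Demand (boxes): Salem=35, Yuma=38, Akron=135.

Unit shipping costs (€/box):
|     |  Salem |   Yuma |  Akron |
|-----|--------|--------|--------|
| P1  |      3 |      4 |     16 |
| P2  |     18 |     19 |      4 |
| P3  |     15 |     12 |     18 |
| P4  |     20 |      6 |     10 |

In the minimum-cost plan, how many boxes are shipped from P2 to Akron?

Solving gives:
  P1->Salem: 26 boxes
  P2->Akron: 48 boxes
  P3->Salem: 9 boxes
  P3->Yuma: 38 boxes
  P3->Akron: 37 boxes
  P4->Akron: 50 boxes
Total cost = €2027.
So P2→Akron carries 48 boxes.

48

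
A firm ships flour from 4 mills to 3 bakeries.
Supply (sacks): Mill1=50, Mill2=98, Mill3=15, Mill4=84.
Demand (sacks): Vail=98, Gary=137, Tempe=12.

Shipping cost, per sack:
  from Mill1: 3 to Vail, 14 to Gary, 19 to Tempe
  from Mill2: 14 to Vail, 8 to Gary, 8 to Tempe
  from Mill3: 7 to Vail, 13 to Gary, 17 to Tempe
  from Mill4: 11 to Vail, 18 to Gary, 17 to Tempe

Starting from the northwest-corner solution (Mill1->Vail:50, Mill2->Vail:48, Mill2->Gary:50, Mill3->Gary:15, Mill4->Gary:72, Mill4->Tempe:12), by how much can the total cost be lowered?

Current plan cost = 50·3 + 48·14 + 50·8 + 15·13 + 72·18 + 12·17 = 2917.
Optimal plan:
  Mill1->Vail: 50 × 3 = 150
  Mill2->Gary: 98 × 8 = 784
  Mill3->Gary: 15 × 13 = 195
  Mill4->Vail: 48 × 11 = 528
  Mill4->Gary: 24 × 18 = 432
  Mill4->Tempe: 12 × 17 = 204
Optimal cost = 2293.
Saving = 2917 − 2293 = 624.

624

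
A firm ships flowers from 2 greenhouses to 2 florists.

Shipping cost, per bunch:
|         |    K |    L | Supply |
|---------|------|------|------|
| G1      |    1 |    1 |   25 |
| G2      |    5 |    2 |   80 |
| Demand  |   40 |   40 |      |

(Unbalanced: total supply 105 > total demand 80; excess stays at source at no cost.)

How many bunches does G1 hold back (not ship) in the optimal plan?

0

An optimal plan:
  G1 to K: 25 × 1 = 25
  G2 to K: 15 × 5 = 75
  G2 to L: 40 × 2 = 80
Total cost = 180.
G1 ships 25 of its 25, leaving 0.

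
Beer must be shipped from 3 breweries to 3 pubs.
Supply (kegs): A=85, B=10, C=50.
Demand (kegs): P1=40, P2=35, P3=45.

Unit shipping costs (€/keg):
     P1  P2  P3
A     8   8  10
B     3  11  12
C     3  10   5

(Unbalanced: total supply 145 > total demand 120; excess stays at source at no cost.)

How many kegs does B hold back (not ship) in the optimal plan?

An optimal plan:
  A to P2: 35 × €8 = €280
  A to P3: 25 × €10 = €250
  B to P1: 10 × €3 = €30
  C to P1: 30 × €3 = €90
  C to P3: 20 × €5 = €100
Total cost = €750.
B ships 10 of its 10, leaving 0.

0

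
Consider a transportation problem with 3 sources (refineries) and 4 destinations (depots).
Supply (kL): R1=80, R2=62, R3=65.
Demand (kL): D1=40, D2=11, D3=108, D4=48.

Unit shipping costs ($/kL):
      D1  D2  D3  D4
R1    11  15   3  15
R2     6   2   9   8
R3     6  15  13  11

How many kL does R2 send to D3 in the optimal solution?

28

Optimal shipments:
  R1–D3: 80 × $3 = $240
  R2–D2: 11 × $2 = $22
  R2–D3: 28 × $9 = $252
  R2–D4: 23 × $8 = $184
  R3–D1: 40 × $6 = $240
  R3–D4: 25 × $11 = $275
Total cost = $1213.
So R2→D3 carries 28 kL.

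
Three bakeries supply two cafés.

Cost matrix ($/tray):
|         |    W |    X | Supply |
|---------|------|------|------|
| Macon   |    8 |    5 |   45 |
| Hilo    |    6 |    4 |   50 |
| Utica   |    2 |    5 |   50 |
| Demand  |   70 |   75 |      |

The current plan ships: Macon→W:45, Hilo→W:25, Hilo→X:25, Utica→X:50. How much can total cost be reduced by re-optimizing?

295

Current plan cost = 45·8 + 25·6 + 25·4 + 50·5 = $860.
Optimal plan:
  Macon->X: 45 trays
  Hilo->W: 20 trays
  Hilo->X: 30 trays
  Utica->W: 50 trays
Optimal cost = $565.
Saving = 860 − 565 = $295.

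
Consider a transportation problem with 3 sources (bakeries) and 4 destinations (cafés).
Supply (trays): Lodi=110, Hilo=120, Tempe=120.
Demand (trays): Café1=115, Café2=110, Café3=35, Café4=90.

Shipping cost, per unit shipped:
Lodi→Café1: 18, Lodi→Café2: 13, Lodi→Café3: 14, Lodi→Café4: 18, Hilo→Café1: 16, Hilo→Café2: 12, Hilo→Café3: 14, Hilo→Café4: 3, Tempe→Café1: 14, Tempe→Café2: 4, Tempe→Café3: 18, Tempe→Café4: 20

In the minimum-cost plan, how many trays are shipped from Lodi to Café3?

Solving gives:
  Lodi to Café1: 75 trays
  Lodi to Café3: 35 trays
  Hilo to Café1: 30 trays
  Hilo to Café4: 90 trays
  Tempe to Café1: 10 trays
  Tempe to Café2: 110 trays
Total cost = 3170.
So Lodi→Café3 carries 35 trays.

35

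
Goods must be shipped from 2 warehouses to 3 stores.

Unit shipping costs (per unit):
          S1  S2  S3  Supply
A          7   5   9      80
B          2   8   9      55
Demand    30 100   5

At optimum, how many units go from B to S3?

5

The minimum-cost plan:
  A–S2: 80 units
  B–S1: 30 units
  B–S2: 20 units
  B–S3: 5 units
Total cost = 665.
So B→S3 carries 5 units.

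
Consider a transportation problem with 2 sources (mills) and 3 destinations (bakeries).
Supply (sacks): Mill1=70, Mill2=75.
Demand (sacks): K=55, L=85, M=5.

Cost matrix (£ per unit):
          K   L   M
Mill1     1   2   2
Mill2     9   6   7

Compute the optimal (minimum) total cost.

An optimal shipping plan:
  Mill1→K: 55 sacks
  Mill1→L: 10 sacks
  Mill1→M: 5 sacks
  Mill2→L: 75 sacks
Total cost = £535.
(Supply check: Mill1 ships 70; Mill2 ships 75.)

535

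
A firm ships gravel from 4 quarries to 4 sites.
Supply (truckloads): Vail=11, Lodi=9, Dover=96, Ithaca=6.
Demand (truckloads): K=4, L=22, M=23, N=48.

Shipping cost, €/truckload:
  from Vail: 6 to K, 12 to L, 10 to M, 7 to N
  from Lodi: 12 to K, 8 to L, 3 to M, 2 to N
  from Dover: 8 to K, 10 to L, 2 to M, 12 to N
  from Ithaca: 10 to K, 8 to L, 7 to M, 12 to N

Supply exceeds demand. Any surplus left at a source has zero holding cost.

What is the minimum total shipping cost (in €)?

A cheapest plan:
  Vail→N: 11 × €7 = €77
  Lodi→N: 9 × €2 = €18
  Dover→K: 4 × €8 = €32
  Dover→L: 16 × €10 = €160
  Dover→M: 23 × €2 = €46
  Dover→N: 28 × €12 = €336
  Ithaca→L: 6 × €8 = €48
Total = 77 + 18 + 32 + 160 + 46 + 336 + 48 = €717.
(Supply check: Vail ships 11; Lodi ships 9; Dover ships 71; Ithaca ships 6.)

717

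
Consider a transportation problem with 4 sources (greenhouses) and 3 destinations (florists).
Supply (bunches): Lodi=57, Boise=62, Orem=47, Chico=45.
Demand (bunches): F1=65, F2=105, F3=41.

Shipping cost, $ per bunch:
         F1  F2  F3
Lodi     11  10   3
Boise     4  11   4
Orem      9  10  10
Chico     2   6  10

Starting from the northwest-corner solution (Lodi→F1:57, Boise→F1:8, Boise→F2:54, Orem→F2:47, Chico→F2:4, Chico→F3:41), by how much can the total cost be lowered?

898

Current plan cost = 57·11 + 8·4 + 54·11 + 47·10 + 4·6 + 41·10 = $2157.
Optimal plan:
  Lodi to F2: 16 × $10 = $160
  Lodi to F3: 41 × $3 = $123
  Boise to F1: 62 × $4 = $248
  Orem to F2: 47 × $10 = $470
  Chico to F1: 3 × $2 = $6
  Chico to F2: 42 × $6 = $252
Optimal cost = $1259.
Saving = 2157 − 1259 = $898.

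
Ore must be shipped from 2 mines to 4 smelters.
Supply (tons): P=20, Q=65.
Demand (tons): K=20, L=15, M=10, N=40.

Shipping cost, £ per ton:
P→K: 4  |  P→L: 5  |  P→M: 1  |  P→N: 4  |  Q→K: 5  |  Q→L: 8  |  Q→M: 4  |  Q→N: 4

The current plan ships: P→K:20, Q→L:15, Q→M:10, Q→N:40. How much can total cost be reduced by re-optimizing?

Current plan cost = 20·4 + 15·8 + 10·4 + 40·4 = £400.
Optimal plan:
  P→L: 15 × £5 = £75
  P→M: 5 × £1 = £5
  Q→K: 20 × £5 = £100
  Q→M: 5 × £4 = £20
  Q→N: 40 × £4 = £160
Optimal cost = £360.
Saving = 400 − 360 = £40.

40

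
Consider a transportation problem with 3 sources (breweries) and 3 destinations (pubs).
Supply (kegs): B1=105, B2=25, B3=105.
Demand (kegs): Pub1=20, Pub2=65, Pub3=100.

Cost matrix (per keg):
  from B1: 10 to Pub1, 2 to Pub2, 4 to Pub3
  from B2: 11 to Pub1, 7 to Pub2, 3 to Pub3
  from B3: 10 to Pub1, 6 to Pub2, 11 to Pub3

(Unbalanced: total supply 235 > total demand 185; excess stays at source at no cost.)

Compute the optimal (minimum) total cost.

One minimum-cost allocation:
  B1->Pub2: 30 × 2 = 60
  B1->Pub3: 75 × 4 = 300
  B2->Pub3: 25 × 3 = 75
  B3->Pub1: 20 × 10 = 200
  B3->Pub2: 35 × 6 = 210
Total = 60 + 300 + 75 + 200 + 210 = 845.
(Supply check: B1 ships 105; B2 ships 25; B3 ships 55.)

845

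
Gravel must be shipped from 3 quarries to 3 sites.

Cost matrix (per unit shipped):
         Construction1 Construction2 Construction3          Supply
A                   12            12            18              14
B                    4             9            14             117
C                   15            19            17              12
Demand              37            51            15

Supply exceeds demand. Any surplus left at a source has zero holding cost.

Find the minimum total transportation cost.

817

A cheapest plan:
  B to Construction1: 37 × 4 = 148
  B to Construction2: 51 × 9 = 459
  B to Construction3: 15 × 14 = 210
Total = 148 + 459 + 210 = 817.
(Supply check: A ships 0; B ships 103; C ships 0.)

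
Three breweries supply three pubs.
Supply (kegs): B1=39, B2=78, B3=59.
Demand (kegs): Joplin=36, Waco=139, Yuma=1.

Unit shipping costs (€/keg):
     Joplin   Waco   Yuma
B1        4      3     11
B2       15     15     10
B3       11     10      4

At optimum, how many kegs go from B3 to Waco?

Solving gives:
  B1→Waco: 39 × €3 = €117
  B2→Joplin: 36 × €15 = €540
  B2→Waco: 42 × €15 = €630
  B3→Waco: 58 × €10 = €580
  B3→Yuma: 1 × €4 = €4
Total cost = €1871.
So B3→Waco carries 58 kegs.

58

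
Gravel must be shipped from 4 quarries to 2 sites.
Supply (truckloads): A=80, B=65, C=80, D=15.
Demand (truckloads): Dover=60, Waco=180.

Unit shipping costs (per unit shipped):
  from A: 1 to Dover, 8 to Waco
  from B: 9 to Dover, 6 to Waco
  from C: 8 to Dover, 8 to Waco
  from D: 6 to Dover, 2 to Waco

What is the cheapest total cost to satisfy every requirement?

1280

One minimum-cost allocation:
  A→Dover: 60 × 1 = 60
  A→Waco: 20 × 8 = 160
  B→Waco: 65 × 6 = 390
  C→Waco: 80 × 8 = 640
  D→Waco: 15 × 2 = 30
Total = 60 + 160 + 390 + 640 + 30 = 1280.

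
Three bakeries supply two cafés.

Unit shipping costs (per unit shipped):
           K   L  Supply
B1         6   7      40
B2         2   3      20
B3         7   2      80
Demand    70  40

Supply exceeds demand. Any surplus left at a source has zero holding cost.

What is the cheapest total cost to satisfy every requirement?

One minimum-cost allocation:
  B1->K: 40 × 6 = 240
  B2->K: 20 × 2 = 40
  B3->K: 10 × 7 = 70
  B3->L: 40 × 2 = 80
Total = 240 + 40 + 70 + 80 = 430.
(Supply check: B1 ships 40; B2 ships 20; B3 ships 50.)

430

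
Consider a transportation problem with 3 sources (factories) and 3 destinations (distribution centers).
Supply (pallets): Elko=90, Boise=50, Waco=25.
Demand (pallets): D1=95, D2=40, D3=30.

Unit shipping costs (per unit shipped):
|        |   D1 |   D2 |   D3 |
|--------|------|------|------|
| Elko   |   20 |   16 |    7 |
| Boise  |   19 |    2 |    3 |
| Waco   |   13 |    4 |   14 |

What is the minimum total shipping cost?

1975

Optimal allocation:
  Elko->D1: 70 × 20 = 1400
  Elko->D3: 20 × 7 = 140
  Boise->D2: 40 × 2 = 80
  Boise->D3: 10 × 3 = 30
  Waco->D1: 25 × 13 = 325
Total = 1400 + 140 + 80 + 30 + 325 = 1975.
(Supply check: Elko ships 90; Boise ships 50; Waco ships 25.)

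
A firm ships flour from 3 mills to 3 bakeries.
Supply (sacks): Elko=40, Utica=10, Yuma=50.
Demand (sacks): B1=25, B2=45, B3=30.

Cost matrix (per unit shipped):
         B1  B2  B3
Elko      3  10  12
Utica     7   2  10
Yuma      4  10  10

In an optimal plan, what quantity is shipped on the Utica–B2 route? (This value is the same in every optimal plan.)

The minimum-cost plan:
  Elko to B1: 25 × 3 = 75
  Elko to B2: 15 × 10 = 150
  Utica to B2: 10 × 2 = 20
  Yuma to B2: 20 × 10 = 200
  Yuma to B3: 30 × 10 = 300
Total cost = 745.
So Utica→B2 carries 10 sacks.

10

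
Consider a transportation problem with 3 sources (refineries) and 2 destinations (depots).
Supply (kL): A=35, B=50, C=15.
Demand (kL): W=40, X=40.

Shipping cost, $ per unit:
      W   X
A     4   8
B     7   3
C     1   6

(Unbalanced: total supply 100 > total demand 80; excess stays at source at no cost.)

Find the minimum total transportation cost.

An optimal shipping plan:
  A→W: 25 × $4 = $100
  B→X: 40 × $3 = $120
  C→W: 15 × $1 = $15
Total = 100 + 120 + 15 = $235.

235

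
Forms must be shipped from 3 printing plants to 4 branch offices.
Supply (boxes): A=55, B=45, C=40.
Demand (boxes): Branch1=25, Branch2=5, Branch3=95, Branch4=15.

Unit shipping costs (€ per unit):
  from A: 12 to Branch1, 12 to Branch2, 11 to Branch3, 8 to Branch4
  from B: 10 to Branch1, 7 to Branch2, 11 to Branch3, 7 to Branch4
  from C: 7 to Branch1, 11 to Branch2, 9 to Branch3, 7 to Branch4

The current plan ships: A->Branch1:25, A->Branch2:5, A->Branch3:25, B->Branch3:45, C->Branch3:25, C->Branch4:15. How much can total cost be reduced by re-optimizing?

Current plan cost = 25·12 + 5·12 + 25·11 + 45·11 + 25·9 + 15·7 = €1460.
Optimal plan:
  A–Branch3: 55 × €11 = €605
  B–Branch2: 5 × €7 = €35
  B–Branch3: 25 × €11 = €275
  B–Branch4: 15 × €7 = €105
  C–Branch1: 25 × €7 = €175
  C–Branch3: 15 × €9 = €135
Optimal cost = €1330.
Saving = 1460 − 1330 = €130.

130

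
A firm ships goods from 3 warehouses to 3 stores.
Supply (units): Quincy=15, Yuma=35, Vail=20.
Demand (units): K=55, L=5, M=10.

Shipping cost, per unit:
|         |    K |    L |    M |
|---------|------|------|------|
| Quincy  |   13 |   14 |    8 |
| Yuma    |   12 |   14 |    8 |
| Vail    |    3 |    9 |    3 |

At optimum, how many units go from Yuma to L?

Optimal shipments:
  Quincy->L: 5 × 14 = 70
  Quincy->M: 10 × 8 = 80
  Yuma->K: 35 × 12 = 420
  Vail->K: 20 × 3 = 60
Total cost = 630.
The route Yuma→L is not used.

0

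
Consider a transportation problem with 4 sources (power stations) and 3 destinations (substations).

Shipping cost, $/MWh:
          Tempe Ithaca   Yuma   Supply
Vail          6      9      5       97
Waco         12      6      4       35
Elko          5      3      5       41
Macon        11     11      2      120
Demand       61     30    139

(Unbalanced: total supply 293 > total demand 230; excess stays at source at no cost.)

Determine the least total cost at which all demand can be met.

761

One minimum-cost allocation:
  Vail→Tempe: 50 × $6 = $300
  Waco→Yuma: 19 × $4 = $76
  Elko→Tempe: 11 × $5 = $55
  Elko→Ithaca: 30 × $3 = $90
  Macon→Yuma: 120 × $2 = $240
Total = 300 + 76 + 55 + 90 + 240 = $761.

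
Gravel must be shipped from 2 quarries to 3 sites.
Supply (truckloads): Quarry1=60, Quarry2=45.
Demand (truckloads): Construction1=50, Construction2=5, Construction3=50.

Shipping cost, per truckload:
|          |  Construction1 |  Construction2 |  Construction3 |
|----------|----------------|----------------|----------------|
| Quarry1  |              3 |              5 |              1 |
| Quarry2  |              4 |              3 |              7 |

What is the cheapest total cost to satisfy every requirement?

A cheapest plan:
  Quarry1 to Construction1: 10 truckloads
  Quarry1 to Construction3: 50 truckloads
  Quarry2 to Construction1: 40 truckloads
  Quarry2 to Construction2: 5 truckloads
Total cost = 255.

255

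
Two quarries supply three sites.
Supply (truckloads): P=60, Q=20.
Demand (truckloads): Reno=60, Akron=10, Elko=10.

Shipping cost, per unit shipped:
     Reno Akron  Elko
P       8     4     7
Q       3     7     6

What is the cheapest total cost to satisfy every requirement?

An optimal shipping plan:
  P→Reno: 40 × 8 = 320
  P→Akron: 10 × 4 = 40
  P→Elko: 10 × 7 = 70
  Q→Reno: 20 × 3 = 60
Total = 320 + 40 + 70 + 60 = 490.

490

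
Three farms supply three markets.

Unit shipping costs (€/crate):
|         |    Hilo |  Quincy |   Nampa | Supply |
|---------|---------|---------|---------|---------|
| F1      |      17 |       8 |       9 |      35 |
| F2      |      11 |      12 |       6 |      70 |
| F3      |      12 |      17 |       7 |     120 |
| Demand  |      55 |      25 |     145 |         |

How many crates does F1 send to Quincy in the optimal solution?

25

Optimal shipments:
  F1→Quincy: 25 × €8 = €200
  F1→Nampa: 10 × €9 = €90
  F2→Nampa: 70 × €6 = €420
  F3→Hilo: 55 × €12 = €660
  F3→Nampa: 65 × €7 = €455
Total cost = €1825.
So F1→Quincy carries 25 crates.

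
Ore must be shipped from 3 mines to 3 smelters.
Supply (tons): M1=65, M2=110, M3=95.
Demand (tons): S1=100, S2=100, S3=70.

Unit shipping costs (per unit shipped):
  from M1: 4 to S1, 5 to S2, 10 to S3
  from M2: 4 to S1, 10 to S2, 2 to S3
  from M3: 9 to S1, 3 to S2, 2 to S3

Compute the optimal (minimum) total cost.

850

One minimum-cost allocation:
  M1 to S1: 60 × 4 = 240
  M1 to S2: 5 × 5 = 25
  M2 to S1: 40 × 4 = 160
  M2 to S3: 70 × 2 = 140
  M3 to S2: 95 × 3 = 285
Total = 240 + 25 + 160 + 140 + 285 = 850.
(Supply check: M1 ships 65; M2 ships 110; M3 ships 95.)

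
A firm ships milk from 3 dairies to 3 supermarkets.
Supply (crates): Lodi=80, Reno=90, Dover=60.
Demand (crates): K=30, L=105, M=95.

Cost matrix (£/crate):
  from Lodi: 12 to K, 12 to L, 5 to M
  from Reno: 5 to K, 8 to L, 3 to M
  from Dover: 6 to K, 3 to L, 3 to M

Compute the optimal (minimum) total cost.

1135

An optimal shipping plan:
  Lodi->M: 80 crates
  Reno->K: 30 crates
  Reno->L: 45 crates
  Reno->M: 15 crates
  Dover->L: 60 crates
Total cost = £1135.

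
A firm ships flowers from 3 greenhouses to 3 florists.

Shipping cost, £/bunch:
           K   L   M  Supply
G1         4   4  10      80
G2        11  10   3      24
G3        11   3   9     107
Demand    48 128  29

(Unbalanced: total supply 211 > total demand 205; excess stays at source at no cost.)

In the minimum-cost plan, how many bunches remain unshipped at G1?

6

Minimum-cost shipments:
  G1 to K: 48 × £4 = £192
  G1 to L: 26 × £4 = £104
  G2 to M: 24 × £3 = £72
  G3 to L: 102 × £3 = £306
  G3 to M: 5 × £9 = £45
Total cost = £719.
G1 ships 74 of its 80, leaving 6.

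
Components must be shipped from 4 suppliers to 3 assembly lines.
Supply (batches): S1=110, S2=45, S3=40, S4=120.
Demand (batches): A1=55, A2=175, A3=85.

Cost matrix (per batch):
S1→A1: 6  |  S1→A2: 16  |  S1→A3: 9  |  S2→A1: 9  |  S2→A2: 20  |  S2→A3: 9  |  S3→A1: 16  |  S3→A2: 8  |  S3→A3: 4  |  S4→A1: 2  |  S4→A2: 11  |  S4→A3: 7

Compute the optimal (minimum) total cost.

Optimal allocation:
  S1→A1: 55 × 6 = 330
  S1→A2: 15 × 16 = 240
  S1→A3: 40 × 9 = 360
  S2→A3: 45 × 9 = 405
  S3→A2: 40 × 8 = 320
  S4→A2: 120 × 11 = 1320
Total = 330 + 240 + 360 + 405 + 320 + 1320 = 2975.

2975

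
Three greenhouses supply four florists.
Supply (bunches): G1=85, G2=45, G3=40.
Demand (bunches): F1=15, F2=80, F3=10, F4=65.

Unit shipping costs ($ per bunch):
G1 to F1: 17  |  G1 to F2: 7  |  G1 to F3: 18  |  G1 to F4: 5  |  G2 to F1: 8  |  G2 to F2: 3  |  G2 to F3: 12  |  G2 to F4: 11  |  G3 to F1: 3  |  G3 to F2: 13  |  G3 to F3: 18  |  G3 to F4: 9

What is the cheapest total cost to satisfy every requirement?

One minimum-cost allocation:
  G1–F2: 35 × $7 = $245
  G1–F4: 50 × $5 = $250
  G2–F2: 45 × $3 = $135
  G3–F1: 15 × $3 = $45
  G3–F3: 10 × $18 = $180
  G3–F4: 15 × $9 = $135
Total = 245 + 250 + 135 + 45 + 180 + 135 = $990.

990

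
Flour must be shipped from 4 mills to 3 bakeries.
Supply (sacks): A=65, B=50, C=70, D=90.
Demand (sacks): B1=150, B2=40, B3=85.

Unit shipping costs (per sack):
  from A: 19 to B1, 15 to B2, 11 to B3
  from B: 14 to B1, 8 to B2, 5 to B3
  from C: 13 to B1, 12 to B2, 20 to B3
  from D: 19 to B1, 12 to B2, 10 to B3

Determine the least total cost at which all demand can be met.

One minimum-cost allocation:
  A->B1: 65 × 19 = 1235
  B->B1: 15 × 14 = 210
  B->B3: 35 × 5 = 175
  C->B1: 70 × 13 = 910
  D->B2: 40 × 12 = 480
  D->B3: 50 × 10 = 500
Total = 1235 + 210 + 175 + 910 + 480 + 500 = 3510.
(Supply check: A ships 65; B ships 50; C ships 70; D ships 90.)

3510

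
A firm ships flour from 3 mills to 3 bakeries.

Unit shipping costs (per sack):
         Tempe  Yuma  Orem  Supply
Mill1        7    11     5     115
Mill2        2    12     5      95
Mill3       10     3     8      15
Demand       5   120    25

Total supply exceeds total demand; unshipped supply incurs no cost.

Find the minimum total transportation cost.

Optimal allocation:
  Mill1 to Yuma: 105 × 11 = 1155
  Mill2 to Tempe: 5 × 2 = 10
  Mill2 to Orem: 25 × 5 = 125
  Mill3 to Yuma: 15 × 3 = 45
Total = 1155 + 10 + 125 + 45 = 1335.

1335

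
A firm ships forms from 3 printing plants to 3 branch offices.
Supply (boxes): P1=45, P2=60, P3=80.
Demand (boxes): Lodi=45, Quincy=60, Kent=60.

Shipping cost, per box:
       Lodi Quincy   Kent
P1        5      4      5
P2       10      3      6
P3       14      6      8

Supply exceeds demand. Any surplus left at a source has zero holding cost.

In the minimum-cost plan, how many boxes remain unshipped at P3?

An optimal plan:
  P1 to Lodi: 45 × 5 = 225
  P2 to Quincy: 60 × 3 = 180
  P3 to Kent: 60 × 8 = 480
Total cost = 885.
P3 ships 60 of its 80, leaving 20.

20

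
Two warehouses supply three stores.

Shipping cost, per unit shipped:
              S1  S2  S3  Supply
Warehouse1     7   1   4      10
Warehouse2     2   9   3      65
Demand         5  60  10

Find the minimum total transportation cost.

500

An optimal shipping plan:
  Warehouse1→S2: 10 × 1 = 10
  Warehouse2→S1: 5 × 2 = 10
  Warehouse2→S2: 50 × 9 = 450
  Warehouse2→S3: 10 × 3 = 30
Total = 10 + 10 + 450 + 30 = 500.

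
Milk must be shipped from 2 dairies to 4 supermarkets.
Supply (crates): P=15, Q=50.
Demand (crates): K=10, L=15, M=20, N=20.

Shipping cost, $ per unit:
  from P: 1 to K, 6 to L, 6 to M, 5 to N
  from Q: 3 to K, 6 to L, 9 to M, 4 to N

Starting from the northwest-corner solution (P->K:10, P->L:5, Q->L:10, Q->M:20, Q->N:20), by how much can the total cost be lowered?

Current plan cost = 10·1 + 5·6 + 10·6 + 20·9 + 20·4 = $360.
Optimal plan:
  P->M: 15 crates
  Q->K: 10 crates
  Q->L: 15 crates
  Q->M: 5 crates
  Q->N: 20 crates
Optimal cost = $335.
Saving = 360 − 335 = $25.

25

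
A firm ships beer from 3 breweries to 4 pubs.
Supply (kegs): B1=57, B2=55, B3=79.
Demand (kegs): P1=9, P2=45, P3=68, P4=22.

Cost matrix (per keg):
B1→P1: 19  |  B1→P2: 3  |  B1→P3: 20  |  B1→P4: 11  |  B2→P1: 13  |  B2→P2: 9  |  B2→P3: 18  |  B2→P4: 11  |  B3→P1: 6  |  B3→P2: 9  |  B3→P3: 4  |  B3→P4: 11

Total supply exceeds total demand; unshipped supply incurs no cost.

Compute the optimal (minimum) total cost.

A cheapest plan:
  B1->P2: 45 × 3 = 135
  B1->P4: 12 × 11 = 132
  B2->P4: 8 × 11 = 88
  B3->P1: 9 × 6 = 54
  B3->P3: 68 × 4 = 272
  B3->P4: 2 × 11 = 22
Total = 135 + 132 + 88 + 54 + 272 + 22 = 703.
(Supply check: B1 ships 57; B2 ships 8; B3 ships 79.)

703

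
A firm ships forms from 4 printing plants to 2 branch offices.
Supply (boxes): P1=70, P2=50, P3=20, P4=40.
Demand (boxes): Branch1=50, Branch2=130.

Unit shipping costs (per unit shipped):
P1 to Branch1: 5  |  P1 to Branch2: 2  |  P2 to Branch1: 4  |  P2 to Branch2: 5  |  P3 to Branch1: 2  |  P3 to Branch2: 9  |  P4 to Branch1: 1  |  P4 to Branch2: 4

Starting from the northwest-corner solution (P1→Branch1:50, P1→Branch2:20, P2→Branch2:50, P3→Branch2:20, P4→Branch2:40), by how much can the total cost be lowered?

380

Current plan cost = 50·5 + 20·2 + 50·5 + 20·9 + 40·4 = 880.
Optimal plan:
  P1–Branch2: 70 × 2 = 140
  P2–Branch2: 50 × 5 = 250
  P3–Branch1: 20 × 2 = 40
  P4–Branch1: 30 × 1 = 30
  P4–Branch2: 10 × 4 = 40
Optimal cost = 500.
Saving = 880 − 500 = 380.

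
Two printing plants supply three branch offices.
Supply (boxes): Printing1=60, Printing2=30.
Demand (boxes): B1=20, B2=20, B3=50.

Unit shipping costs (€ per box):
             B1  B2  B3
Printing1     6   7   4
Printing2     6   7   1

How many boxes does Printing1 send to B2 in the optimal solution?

20

Solving gives:
  Printing1 to B1: 20 × €6 = €120
  Printing1 to B2: 20 × €7 = €140
  Printing1 to B3: 20 × €4 = €80
  Printing2 to B3: 30 × €1 = €30
Total cost = €370.
So Printing1→B2 carries 20 boxes.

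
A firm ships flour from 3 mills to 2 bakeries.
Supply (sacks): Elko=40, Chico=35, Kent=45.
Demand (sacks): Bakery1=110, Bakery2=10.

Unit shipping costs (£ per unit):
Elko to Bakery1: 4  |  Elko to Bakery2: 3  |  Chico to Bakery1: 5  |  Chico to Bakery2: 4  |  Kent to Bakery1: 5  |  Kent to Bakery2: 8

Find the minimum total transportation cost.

550

A cheapest plan:
  Elko–Bakery1: 30 sacks
  Elko–Bakery2: 10 sacks
  Chico–Bakery1: 35 sacks
  Kent–Bakery1: 45 sacks
Total cost = £550.
(Supply check: Elko ships 40; Chico ships 35; Kent ships 45.)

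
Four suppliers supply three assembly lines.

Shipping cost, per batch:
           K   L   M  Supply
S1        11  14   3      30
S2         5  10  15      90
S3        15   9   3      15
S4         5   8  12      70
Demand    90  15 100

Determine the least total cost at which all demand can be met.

An optimal shipping plan:
  S1->M: 30 × 3 = 90
  S2->K: 90 × 5 = 450
  S3->M: 15 × 3 = 45
  S4->L: 15 × 8 = 120
  S4->M: 55 × 12 = 660
Total = 90 + 450 + 45 + 120 + 660 = 1365.
(Supply check: S1 ships 30; S2 ships 90; S3 ships 15; S4 ships 70.)

1365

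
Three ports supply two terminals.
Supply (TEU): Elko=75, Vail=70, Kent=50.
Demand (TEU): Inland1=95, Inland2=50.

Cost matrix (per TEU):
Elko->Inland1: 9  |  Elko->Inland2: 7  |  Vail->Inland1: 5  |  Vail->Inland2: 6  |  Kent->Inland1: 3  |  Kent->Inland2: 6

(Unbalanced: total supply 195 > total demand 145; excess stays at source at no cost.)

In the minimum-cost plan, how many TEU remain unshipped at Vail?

Minimum-cost shipments:
  Elko->Inland2: 25 × 7 = 175
  Vail->Inland1: 45 × 5 = 225
  Vail->Inland2: 25 × 6 = 150
  Kent->Inland1: 50 × 3 = 150
Total cost = 700.
Vail ships 70 of its 70, leaving 0.

0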